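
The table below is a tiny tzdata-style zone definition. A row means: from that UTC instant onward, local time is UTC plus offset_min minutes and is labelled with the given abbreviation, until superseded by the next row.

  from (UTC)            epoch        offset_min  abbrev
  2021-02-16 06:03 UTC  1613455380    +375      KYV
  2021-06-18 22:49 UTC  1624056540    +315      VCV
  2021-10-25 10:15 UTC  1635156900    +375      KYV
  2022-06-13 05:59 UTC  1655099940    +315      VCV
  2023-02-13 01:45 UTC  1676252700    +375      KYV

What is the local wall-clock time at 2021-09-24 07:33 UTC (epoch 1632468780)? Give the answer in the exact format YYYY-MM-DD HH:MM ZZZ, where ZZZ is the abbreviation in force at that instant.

Query: 2021-09-24 07:33 UTC
Rule 2/5 (VCV, +05:15): 2021-06-18 22:49 UTC ≤ query < 2021-10-25 10:15 UTC
7·60 + 33 + 315 = 768 min
768 = 0·1440 + 768; 768 = 12·60 + 48 → 12:48, same day
→ 2021-09-24 12:48 VCV

2021-09-24 12:48 VCV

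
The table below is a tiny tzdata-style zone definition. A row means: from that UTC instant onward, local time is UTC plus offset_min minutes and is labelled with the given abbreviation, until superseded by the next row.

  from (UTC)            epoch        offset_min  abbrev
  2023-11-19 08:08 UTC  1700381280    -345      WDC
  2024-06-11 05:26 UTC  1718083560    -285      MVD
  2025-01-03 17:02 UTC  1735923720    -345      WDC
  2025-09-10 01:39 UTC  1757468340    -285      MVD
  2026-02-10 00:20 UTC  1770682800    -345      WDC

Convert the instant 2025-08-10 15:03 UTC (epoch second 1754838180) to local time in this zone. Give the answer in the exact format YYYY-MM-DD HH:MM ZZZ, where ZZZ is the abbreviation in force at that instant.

2025-08-10 09:18 WDC

Query: 2025-08-10 15:03 UTC
Rule 3/5 (WDC, -05:45): 2025-01-03 17:02 UTC ≤ query < 2025-09-10 01:39 UTC
15·60 + 3 - 345 = 558 min
558 = 0·1440 + 558; 558 = 9·60 + 18 → 09:18, same day
→ 2025-08-10 09:18 WDC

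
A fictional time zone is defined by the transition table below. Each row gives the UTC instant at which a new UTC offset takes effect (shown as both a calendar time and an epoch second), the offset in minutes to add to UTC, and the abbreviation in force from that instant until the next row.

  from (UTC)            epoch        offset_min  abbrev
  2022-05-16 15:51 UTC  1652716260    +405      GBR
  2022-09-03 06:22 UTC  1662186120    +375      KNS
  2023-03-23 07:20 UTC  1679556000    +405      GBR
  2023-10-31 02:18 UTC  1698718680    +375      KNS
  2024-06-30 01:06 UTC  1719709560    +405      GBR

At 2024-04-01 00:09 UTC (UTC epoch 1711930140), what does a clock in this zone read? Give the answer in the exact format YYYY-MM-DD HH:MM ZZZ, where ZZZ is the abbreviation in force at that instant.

2024-04-01 06:24 KNS

Query: 2024-04-01 00:09 UTC
Rule 4/5 (KNS, +06:15): 2023-10-31 02:18 UTC ≤ query < 2024-06-30 01:06 UTC
0·60 + 9 + 375 = 384 min
384 = 0·1440 + 384; 384 = 6·60 + 24 → 06:24, same day
→ 2024-04-01 06:24 KNS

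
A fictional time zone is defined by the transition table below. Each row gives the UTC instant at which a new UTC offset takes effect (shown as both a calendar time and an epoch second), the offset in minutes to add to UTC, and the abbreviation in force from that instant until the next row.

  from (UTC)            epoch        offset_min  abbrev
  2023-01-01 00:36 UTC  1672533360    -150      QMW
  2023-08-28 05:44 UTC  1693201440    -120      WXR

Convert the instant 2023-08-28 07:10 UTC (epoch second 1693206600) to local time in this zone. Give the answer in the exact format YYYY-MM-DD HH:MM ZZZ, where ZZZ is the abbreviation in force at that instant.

2023-08-28 05:10 WXR

Query: 2023-08-28 07:10 UTC
Rule 2/2 (WXR, -02:00): 2023-08-28 05:44 UTC ≤ query < +∞
7·60 + 10 - 120 = 310 min
310 = 0·1440 + 310; 310 = 5·60 + 10 → 05:10, same day
→ 2023-08-28 05:10 WXR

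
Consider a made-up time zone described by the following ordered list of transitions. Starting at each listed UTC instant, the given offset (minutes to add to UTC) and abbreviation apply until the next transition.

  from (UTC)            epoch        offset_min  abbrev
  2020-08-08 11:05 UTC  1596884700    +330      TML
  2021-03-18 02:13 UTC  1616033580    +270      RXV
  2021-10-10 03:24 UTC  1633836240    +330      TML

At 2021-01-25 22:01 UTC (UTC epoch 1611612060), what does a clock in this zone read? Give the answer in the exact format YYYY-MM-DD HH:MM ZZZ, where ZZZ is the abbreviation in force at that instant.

2021-01-26 03:31 TML

Query: 2021-01-25 22:01 UTC
Rule 1/3 (TML, +05:30): 2020-08-08 11:05 UTC ≤ query < 2021-03-18 02:13 UTC
22·60 + 1 + 330 = 1651 min
1651 = 1·1440 + 211; 211 = 3·60 + 31 → 03:31, 2021-01-25 + 1 day = 2021-01-26
→ 2021-01-26 03:31 TML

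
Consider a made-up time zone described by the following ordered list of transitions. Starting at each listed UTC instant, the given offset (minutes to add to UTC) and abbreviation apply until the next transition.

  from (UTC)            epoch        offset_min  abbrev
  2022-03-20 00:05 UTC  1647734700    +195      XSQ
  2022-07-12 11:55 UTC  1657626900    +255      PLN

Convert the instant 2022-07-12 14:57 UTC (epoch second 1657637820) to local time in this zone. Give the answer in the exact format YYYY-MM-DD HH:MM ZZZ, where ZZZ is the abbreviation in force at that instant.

Query: 2022-07-12 14:57 UTC
Rule 2/2 (PLN, +04:15): 2022-07-12 11:55 UTC ≤ query < +∞
14·60 + 57 + 255 = 1152 min
1152 = 0·1440 + 1152; 1152 = 19·60 + 12 → 19:12, same day
→ 2022-07-12 19:12 PLN

2022-07-12 19:12 PLN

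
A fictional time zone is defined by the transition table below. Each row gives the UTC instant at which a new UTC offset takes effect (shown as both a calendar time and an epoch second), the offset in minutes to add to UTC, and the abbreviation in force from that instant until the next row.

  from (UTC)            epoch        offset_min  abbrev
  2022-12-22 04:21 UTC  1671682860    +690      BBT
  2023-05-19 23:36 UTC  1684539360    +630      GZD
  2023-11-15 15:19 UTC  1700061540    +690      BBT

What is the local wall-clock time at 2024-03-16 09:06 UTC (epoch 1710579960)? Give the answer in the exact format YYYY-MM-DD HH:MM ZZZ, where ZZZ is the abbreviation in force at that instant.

Query: 2024-03-16 09:06 UTC
Rule 3/3 (BBT, +11:30): 2023-11-15 15:19 UTC ≤ query < +∞
9·60 + 6 + 690 = 1236 min
1236 = 0·1440 + 1236; 1236 = 20·60 + 36 → 20:36, same day
→ 2024-03-16 20:36 BBT

2024-03-16 20:36 BBT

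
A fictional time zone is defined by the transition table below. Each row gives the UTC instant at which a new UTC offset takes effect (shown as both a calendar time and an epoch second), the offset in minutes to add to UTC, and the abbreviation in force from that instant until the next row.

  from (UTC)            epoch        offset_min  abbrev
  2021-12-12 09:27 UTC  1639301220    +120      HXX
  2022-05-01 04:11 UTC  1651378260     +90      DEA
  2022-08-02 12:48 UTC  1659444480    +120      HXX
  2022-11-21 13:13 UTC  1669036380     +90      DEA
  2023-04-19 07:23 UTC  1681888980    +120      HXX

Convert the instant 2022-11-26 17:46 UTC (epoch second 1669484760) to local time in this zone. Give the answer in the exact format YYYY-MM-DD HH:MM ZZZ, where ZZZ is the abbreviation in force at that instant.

Query: 2022-11-26 17:46 UTC
Rule 4/5 (DEA, +01:30): 2022-11-21 13:13 UTC ≤ query < 2023-04-19 07:23 UTC
17·60 + 46 + 90 = 1156 min
1156 = 0·1440 + 1156; 1156 = 19·60 + 16 → 19:16, same day
→ 2022-11-26 19:16 DEA

2022-11-26 19:16 DEA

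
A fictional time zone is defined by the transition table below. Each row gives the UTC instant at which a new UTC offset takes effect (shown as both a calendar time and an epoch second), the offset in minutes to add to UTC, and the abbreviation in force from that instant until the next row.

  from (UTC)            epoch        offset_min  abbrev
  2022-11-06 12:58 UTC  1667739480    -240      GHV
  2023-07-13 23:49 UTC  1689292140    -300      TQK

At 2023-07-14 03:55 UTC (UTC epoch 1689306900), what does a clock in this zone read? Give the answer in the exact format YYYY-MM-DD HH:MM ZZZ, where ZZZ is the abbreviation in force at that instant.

2023-07-13 22:55 TQK

Query: 2023-07-14 03:55 UTC
Rule 2/2 (TQK, -05:00): 2023-07-13 23:49 UTC ≤ query < +∞
3·60 + 55 - 300 = -65 min
-65 = -1·1440 + 1375; 1375 = 22·60 + 55 → 22:55, 2023-07-14 - 1 day = 2023-07-13
→ 2023-07-13 22:55 TQK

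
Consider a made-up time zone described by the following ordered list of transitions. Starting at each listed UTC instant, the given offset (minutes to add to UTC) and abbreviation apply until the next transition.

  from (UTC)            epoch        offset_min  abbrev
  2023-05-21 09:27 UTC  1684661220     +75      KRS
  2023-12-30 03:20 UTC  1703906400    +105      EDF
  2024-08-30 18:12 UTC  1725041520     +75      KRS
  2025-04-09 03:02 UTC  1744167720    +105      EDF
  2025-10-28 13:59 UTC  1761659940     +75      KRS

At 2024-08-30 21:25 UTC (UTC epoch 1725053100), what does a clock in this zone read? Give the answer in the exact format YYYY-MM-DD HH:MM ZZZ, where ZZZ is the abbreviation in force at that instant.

2024-08-30 22:40 KRS

Query: 2024-08-30 21:25 UTC
Rule 3/5 (KRS, +01:15): 2024-08-30 18:12 UTC ≤ query < 2025-04-09 03:02 UTC
21·60 + 25 + 75 = 1360 min
1360 = 0·1440 + 1360; 1360 = 22·60 + 40 → 22:40, same day
→ 2024-08-30 22:40 KRS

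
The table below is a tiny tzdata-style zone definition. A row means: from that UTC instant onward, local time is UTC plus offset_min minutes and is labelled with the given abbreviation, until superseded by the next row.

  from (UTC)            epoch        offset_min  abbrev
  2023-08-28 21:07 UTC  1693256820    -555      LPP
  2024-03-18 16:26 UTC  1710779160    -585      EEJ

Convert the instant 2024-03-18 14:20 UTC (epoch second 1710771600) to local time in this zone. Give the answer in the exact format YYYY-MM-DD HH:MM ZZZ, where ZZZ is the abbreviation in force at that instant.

2024-03-18 05:05 LPP

Query: 2024-03-18 14:20 UTC
Rule 1/2 (LPP, -09:15): 2023-08-28 21:07 UTC ≤ query < 2024-03-18 16:26 UTC
14·60 + 20 - 555 = 305 min
305 = 0·1440 + 305; 305 = 5·60 + 5 → 05:05, same day
→ 2024-03-18 05:05 LPP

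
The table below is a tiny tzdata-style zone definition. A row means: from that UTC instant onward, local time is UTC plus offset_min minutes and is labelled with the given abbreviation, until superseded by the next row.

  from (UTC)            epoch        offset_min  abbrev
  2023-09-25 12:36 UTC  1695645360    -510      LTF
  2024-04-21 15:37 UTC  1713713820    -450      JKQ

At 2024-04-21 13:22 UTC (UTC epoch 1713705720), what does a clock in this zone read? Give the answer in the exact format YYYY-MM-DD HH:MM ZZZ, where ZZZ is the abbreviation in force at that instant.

Query: 2024-04-21 13:22 UTC
Rule 1/2 (LTF, -08:30): 2023-09-25 12:36 UTC ≤ query < 2024-04-21 15:37 UTC
13·60 + 22 - 510 = 292 min
292 = 0·1440 + 292; 292 = 4·60 + 52 → 04:52, same day
→ 2024-04-21 04:52 LTF

2024-04-21 04:52 LTF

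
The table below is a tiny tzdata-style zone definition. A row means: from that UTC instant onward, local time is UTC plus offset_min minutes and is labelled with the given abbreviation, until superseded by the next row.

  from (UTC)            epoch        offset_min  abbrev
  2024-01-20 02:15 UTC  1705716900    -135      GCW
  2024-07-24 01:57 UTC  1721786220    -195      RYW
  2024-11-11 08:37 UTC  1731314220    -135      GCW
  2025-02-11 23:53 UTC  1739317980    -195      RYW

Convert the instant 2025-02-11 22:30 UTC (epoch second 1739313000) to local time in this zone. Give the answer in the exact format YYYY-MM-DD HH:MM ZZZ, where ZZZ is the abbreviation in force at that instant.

2025-02-11 20:15 GCW

Query: 2025-02-11 22:30 UTC
Rule 3/4 (GCW, -02:15): 2024-11-11 08:37 UTC ≤ query < 2025-02-11 23:53 UTC
22·60 + 30 - 135 = 1215 min
1215 = 0·1440 + 1215; 1215 = 20·60 + 15 → 20:15, same day
→ 2025-02-11 20:15 GCW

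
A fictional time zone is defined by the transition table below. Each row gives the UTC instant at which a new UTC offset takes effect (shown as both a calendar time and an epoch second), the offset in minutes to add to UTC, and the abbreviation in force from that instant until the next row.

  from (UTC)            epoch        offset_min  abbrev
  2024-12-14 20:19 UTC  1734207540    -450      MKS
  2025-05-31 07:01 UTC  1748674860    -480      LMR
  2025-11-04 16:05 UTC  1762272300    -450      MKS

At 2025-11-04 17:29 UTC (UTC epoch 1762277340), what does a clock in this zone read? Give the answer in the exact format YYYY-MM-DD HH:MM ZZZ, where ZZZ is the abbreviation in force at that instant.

2025-11-04 09:59 MKS

Query: 2025-11-04 17:29 UTC
Rule 3/3 (MKS, -07:30): 2025-11-04 16:05 UTC ≤ query < +∞
17·60 + 29 - 450 = 599 min
599 = 0·1440 + 599; 599 = 9·60 + 59 → 09:59, same day
→ 2025-11-04 09:59 MKS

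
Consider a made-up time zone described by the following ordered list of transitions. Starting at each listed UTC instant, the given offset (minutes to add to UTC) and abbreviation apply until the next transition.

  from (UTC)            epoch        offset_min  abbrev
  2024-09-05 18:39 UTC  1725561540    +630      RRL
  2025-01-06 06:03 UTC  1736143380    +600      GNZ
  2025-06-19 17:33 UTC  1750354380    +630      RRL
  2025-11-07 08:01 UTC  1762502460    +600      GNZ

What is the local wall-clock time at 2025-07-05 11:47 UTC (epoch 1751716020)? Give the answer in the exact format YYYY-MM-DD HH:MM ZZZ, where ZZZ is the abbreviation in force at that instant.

Query: 2025-07-05 11:47 UTC
Rule 3/4 (RRL, +10:30): 2025-06-19 17:33 UTC ≤ query < 2025-11-07 08:01 UTC
11·60 + 47 + 630 = 1337 min
1337 = 0·1440 + 1337; 1337 = 22·60 + 17 → 22:17, same day
→ 2025-07-05 22:17 RRL

2025-07-05 22:17 RRL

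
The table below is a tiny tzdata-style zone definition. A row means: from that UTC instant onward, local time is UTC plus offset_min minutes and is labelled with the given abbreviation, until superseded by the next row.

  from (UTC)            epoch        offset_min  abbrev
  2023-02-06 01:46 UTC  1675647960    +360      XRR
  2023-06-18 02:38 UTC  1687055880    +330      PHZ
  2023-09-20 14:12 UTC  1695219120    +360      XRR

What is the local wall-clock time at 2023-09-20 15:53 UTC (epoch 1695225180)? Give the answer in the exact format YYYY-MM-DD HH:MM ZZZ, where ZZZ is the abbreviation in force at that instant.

Query: 2023-09-20 15:53 UTC
Rule 3/3 (XRR, +06:00): 2023-09-20 14:12 UTC ≤ query < +∞
15·60 + 53 + 360 = 1313 min
1313 = 0·1440 + 1313; 1313 = 21·60 + 53 → 21:53, same day
→ 2023-09-20 21:53 XRR

2023-09-20 21:53 XRR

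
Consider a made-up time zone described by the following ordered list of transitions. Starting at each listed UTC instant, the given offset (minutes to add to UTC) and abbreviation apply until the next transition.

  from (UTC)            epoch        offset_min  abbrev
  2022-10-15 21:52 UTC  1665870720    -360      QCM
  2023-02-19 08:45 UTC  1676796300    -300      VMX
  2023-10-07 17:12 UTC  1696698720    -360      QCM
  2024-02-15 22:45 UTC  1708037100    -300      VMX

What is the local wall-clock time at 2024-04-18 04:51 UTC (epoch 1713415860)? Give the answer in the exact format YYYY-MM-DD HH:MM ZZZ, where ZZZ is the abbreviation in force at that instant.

Query: 2024-04-18 04:51 UTC
Rule 4/4 (VMX, -05:00): 2024-02-15 22:45 UTC ≤ query < +∞
4·60 + 51 - 300 = -9 min
-9 = -1·1440 + 1431; 1431 = 23·60 + 51 → 23:51, 2024-04-18 - 1 day = 2024-04-17
→ 2024-04-17 23:51 VMX

2024-04-17 23:51 VMX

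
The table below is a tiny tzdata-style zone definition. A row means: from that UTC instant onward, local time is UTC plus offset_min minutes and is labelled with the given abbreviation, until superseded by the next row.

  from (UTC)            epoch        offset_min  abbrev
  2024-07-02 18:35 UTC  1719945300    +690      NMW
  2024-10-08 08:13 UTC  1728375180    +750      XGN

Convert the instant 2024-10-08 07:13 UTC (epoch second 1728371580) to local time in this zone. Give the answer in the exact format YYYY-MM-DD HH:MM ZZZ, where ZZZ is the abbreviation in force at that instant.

2024-10-08 18:43 NMW

Query: 2024-10-08 07:13 UTC
Rule 1/2 (NMW, +11:30): 2024-07-02 18:35 UTC ≤ query < 2024-10-08 08:13 UTC
7·60 + 13 + 690 = 1123 min
1123 = 0·1440 + 1123; 1123 = 18·60 + 43 → 18:43, same day
→ 2024-10-08 18:43 NMW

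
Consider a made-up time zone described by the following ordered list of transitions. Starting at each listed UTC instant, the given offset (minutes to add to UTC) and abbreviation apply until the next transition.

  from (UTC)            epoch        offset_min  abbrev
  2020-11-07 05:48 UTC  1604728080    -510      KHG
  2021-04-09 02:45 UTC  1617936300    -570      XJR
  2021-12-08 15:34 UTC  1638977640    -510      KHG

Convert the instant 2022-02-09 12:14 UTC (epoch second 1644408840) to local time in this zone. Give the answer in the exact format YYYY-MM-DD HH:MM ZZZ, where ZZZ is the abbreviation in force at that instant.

2022-02-09 03:44 KHG

Query: 2022-02-09 12:14 UTC
Rule 3/3 (KHG, -08:30): 2021-12-08 15:34 UTC ≤ query < +∞
12·60 + 14 - 510 = 224 min
224 = 0·1440 + 224; 224 = 3·60 + 44 → 03:44, same day
→ 2022-02-09 03:44 KHG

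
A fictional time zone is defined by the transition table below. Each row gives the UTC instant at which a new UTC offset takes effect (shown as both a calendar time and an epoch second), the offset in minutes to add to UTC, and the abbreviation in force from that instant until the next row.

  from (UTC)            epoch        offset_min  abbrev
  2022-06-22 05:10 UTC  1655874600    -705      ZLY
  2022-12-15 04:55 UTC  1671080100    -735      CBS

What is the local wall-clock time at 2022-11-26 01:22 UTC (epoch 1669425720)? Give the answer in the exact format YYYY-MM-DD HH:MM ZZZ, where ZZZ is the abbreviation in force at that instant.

Query: 2022-11-26 01:22 UTC
Rule 1/2 (ZLY, -11:45): 2022-06-22 05:10 UTC ≤ query < 2022-12-15 04:55 UTC
1·60 + 22 - 705 = -623 min
-623 = -1·1440 + 817; 817 = 13·60 + 37 → 13:37, 2022-11-26 - 1 day = 2022-11-25
→ 2022-11-25 13:37 ZLY

2022-11-25 13:37 ZLY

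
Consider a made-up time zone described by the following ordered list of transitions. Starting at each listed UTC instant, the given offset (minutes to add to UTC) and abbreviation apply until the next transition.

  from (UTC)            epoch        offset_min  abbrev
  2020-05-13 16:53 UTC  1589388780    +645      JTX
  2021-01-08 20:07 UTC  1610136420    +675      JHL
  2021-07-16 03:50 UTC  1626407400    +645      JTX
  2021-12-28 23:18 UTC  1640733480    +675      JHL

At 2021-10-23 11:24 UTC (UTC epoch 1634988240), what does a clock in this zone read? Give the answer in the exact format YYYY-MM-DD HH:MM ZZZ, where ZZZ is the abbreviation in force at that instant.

Query: 2021-10-23 11:24 UTC
Rule 3/4 (JTX, +10:45): 2021-07-16 03:50 UTC ≤ query < 2021-12-28 23:18 UTC
11·60 + 24 + 645 = 1329 min
1329 = 0·1440 + 1329; 1329 = 22·60 + 9 → 22:09, same day
→ 2021-10-23 22:09 JTX

2021-10-23 22:09 JTX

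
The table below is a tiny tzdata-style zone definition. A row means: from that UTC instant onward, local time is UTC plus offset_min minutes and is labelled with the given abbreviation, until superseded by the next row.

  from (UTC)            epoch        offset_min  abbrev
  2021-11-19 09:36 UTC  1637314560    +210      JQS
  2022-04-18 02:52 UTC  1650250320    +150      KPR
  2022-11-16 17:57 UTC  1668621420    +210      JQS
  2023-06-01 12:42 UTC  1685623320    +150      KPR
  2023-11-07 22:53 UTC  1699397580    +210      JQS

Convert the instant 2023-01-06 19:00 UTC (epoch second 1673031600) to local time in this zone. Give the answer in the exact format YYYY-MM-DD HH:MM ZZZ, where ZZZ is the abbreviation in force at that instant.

Query: 2023-01-06 19:00 UTC
Rule 3/5 (JQS, +03:30): 2022-11-16 17:57 UTC ≤ query < 2023-06-01 12:42 UTC
19·60 + 0 + 210 = 1350 min
1350 = 0·1440 + 1350; 1350 = 22·60 + 30 → 22:30, same day
→ 2023-01-06 22:30 JQS

2023-01-06 22:30 JQS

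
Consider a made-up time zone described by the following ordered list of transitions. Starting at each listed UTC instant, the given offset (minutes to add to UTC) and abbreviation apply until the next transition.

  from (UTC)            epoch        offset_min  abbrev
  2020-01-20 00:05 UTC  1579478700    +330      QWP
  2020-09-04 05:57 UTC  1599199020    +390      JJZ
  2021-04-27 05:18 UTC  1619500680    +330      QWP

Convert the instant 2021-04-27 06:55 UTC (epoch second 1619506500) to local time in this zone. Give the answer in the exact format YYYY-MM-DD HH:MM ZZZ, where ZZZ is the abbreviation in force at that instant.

2021-04-27 12:25 QWP

Query: 2021-04-27 06:55 UTC
Rule 3/3 (QWP, +05:30): 2021-04-27 05:18 UTC ≤ query < +∞
6·60 + 55 + 330 = 745 min
745 = 0·1440 + 745; 745 = 12·60 + 25 → 12:25, same day
→ 2021-04-27 12:25 QWP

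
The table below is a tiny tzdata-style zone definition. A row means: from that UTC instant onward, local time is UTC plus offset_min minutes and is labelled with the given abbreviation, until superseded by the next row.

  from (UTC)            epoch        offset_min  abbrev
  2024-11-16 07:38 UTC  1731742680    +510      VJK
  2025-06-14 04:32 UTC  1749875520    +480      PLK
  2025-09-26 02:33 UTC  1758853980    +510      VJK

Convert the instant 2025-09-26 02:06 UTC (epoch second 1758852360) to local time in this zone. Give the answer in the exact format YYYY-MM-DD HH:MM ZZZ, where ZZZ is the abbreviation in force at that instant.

Query: 2025-09-26 02:06 UTC
Rule 2/3 (PLK, +08:00): 2025-06-14 04:32 UTC ≤ query < 2025-09-26 02:33 UTC
2·60 + 6 + 480 = 606 min
606 = 0·1440 + 606; 606 = 10·60 + 6 → 10:06, same day
→ 2025-09-26 10:06 PLK

2025-09-26 10:06 PLK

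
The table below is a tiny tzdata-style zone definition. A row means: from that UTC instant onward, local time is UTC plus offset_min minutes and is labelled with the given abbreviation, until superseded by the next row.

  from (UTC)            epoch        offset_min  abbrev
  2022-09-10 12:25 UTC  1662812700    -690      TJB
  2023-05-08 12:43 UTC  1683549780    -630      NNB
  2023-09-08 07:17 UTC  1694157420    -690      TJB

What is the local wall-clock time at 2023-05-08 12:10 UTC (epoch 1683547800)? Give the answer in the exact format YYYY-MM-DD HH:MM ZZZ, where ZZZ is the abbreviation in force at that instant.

2023-05-08 00:40 TJB

Query: 2023-05-08 12:10 UTC
Rule 1/3 (TJB, -11:30): 2022-09-10 12:25 UTC ≤ query < 2023-05-08 12:43 UTC
12·60 + 10 - 690 = 40 min
40 = 0·1440 + 40; 40 = 0·60 + 40 → 00:40, same day
→ 2023-05-08 00:40 TJB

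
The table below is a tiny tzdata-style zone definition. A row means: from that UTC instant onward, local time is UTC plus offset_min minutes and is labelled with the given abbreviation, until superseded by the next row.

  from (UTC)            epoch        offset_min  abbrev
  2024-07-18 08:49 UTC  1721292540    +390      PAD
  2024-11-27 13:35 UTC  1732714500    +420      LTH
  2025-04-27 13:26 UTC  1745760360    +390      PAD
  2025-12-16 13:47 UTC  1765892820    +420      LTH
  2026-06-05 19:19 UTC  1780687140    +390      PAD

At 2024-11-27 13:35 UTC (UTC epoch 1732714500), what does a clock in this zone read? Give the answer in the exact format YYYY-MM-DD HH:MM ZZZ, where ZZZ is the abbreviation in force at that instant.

2024-11-27 20:35 LTH

Query: 2024-11-27 13:35 UTC
Rule 2/5 (LTH, +07:00): 2024-11-27 13:35 UTC ≤ query < 2025-04-27 13:26 UTC
13·60 + 35 + 420 = 1235 min
1235 = 0·1440 + 1235; 1235 = 20·60 + 35 → 20:35, same day
→ 2024-11-27 20:35 LTH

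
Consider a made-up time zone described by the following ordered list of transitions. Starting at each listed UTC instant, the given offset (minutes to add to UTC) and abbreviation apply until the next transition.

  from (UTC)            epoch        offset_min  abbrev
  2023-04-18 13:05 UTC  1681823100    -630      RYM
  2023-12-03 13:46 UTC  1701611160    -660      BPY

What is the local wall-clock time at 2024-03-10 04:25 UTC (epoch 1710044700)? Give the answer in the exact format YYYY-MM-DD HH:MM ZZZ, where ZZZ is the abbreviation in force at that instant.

Query: 2024-03-10 04:25 UTC
Rule 2/2 (BPY, -11:00): 2023-12-03 13:46 UTC ≤ query < +∞
4·60 + 25 - 660 = -395 min
-395 = -1·1440 + 1045; 1045 = 17·60 + 25 → 17:25, 2024-03-10 - 1 day = 2024-03-09
→ 2024-03-09 17:25 BPY

2024-03-09 17:25 BPY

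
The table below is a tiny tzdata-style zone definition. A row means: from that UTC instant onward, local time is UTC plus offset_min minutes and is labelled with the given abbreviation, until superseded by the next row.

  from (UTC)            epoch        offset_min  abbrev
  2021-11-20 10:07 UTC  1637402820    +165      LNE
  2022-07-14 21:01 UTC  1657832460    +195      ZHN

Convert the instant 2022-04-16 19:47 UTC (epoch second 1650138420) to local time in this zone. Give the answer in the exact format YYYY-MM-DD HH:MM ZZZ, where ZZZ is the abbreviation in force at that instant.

2022-04-16 22:32 LNE

Query: 2022-04-16 19:47 UTC
Rule 1/2 (LNE, +02:45): 2021-11-20 10:07 UTC ≤ query < 2022-07-14 21:01 UTC
19·60 + 47 + 165 = 1352 min
1352 = 0·1440 + 1352; 1352 = 22·60 + 32 → 22:32, same day
→ 2022-04-16 22:32 LNE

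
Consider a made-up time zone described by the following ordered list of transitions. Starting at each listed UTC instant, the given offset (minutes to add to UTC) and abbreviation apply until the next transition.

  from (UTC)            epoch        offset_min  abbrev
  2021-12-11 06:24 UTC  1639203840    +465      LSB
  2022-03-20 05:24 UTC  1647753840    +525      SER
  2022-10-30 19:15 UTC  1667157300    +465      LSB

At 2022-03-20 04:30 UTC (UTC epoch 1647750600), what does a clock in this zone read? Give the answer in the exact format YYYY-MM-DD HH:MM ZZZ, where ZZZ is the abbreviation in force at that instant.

2022-03-20 12:15 LSB

Query: 2022-03-20 04:30 UTC
Rule 1/3 (LSB, +07:45): 2021-12-11 06:24 UTC ≤ query < 2022-03-20 05:24 UTC
4·60 + 30 + 465 = 735 min
735 = 0·1440 + 735; 735 = 12·60 + 15 → 12:15, same day
→ 2022-03-20 12:15 LSB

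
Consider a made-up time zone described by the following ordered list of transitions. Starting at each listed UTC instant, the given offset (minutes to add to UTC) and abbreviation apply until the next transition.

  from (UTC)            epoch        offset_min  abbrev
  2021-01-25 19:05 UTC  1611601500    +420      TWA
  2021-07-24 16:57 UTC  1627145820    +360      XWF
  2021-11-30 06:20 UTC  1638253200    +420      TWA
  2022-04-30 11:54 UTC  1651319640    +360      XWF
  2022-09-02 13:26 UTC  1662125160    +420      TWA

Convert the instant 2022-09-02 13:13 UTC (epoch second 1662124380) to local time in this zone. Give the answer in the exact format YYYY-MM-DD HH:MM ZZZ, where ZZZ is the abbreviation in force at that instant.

Query: 2022-09-02 13:13 UTC
Rule 4/5 (XWF, +06:00): 2022-04-30 11:54 UTC ≤ query < 2022-09-02 13:26 UTC
13·60 + 13 + 360 = 1153 min
1153 = 0·1440 + 1153; 1153 = 19·60 + 13 → 19:13, same day
→ 2022-09-02 19:13 XWF

2022-09-02 19:13 XWF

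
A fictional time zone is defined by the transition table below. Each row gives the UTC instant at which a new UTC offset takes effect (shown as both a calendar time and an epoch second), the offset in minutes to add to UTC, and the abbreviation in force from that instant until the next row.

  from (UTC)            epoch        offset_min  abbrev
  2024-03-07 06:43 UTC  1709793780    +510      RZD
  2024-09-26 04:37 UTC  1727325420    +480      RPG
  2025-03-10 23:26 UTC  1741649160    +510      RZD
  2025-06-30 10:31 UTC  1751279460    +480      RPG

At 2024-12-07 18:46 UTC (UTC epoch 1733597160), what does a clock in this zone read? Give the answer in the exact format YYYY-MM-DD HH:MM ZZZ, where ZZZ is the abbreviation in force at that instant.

Query: 2024-12-07 18:46 UTC
Rule 2/4 (RPG, +08:00): 2024-09-26 04:37 UTC ≤ query < 2025-03-10 23:26 UTC
18·60 + 46 + 480 = 1606 min
1606 = 1·1440 + 166; 166 = 2·60 + 46 → 02:46, 2024-12-07 + 1 day = 2024-12-08
→ 2024-12-08 02:46 RPG

2024-12-08 02:46 RPG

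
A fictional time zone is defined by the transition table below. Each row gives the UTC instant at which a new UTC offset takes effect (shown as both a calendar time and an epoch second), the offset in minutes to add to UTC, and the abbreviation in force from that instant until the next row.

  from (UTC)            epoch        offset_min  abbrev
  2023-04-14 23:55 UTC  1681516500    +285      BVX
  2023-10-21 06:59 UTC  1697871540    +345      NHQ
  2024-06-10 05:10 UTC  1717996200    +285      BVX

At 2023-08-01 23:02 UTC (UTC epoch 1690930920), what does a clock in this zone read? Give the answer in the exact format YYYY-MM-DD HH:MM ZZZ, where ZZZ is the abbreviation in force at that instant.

Query: 2023-08-01 23:02 UTC
Rule 1/3 (BVX, +04:45): 2023-04-14 23:55 UTC ≤ query < 2023-10-21 06:59 UTC
23·60 + 2 + 285 = 1667 min
1667 = 1·1440 + 227; 227 = 3·60 + 47 → 03:47, 2023-08-01 + 1 day = 2023-08-02
→ 2023-08-02 03:47 BVX

2023-08-02 03:47 BVX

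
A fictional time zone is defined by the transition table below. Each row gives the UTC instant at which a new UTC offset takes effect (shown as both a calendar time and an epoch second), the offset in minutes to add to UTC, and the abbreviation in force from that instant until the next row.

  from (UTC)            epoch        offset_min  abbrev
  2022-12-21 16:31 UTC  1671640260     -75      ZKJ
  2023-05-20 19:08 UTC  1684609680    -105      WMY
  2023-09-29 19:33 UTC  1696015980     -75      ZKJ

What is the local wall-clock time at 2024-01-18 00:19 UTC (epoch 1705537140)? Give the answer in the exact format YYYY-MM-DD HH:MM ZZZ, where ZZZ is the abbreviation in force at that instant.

Query: 2024-01-18 00:19 UTC
Rule 3/3 (ZKJ, -01:15): 2023-09-29 19:33 UTC ≤ query < +∞
0·60 + 19 - 75 = -56 min
-56 = -1·1440 + 1384; 1384 = 23·60 + 4 → 23:04, 2024-01-18 - 1 day = 2024-01-17
→ 2024-01-17 23:04 ZKJ

2024-01-17 23:04 ZKJ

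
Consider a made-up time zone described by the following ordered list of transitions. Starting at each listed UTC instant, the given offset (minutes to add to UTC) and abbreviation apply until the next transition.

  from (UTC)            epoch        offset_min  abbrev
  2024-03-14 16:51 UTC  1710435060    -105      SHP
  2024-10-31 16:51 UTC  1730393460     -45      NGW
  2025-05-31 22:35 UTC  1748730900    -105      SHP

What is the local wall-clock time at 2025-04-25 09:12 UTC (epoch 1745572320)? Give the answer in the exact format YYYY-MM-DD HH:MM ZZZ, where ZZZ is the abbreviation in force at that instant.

Query: 2025-04-25 09:12 UTC
Rule 2/3 (NGW, -00:45): 2024-10-31 16:51 UTC ≤ query < 2025-05-31 22:35 UTC
9·60 + 12 - 45 = 507 min
507 = 0·1440 + 507; 507 = 8·60 + 27 → 08:27, same day
→ 2025-04-25 08:27 NGW

2025-04-25 08:27 NGW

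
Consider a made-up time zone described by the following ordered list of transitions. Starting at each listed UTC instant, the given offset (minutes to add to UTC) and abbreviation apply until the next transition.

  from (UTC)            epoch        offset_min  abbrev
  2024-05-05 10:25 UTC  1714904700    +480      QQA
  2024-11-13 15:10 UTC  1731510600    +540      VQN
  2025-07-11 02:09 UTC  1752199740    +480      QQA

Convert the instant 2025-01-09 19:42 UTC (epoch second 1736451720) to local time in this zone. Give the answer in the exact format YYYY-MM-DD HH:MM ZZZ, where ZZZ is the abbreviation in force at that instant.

Query: 2025-01-09 19:42 UTC
Rule 2/3 (VQN, +09:00): 2024-11-13 15:10 UTC ≤ query < 2025-07-11 02:09 UTC
19·60 + 42 + 540 = 1722 min
1722 = 1·1440 + 282; 282 = 4·60 + 42 → 04:42, 2025-01-09 + 1 day = 2025-01-10
→ 2025-01-10 04:42 VQN

2025-01-10 04:42 VQN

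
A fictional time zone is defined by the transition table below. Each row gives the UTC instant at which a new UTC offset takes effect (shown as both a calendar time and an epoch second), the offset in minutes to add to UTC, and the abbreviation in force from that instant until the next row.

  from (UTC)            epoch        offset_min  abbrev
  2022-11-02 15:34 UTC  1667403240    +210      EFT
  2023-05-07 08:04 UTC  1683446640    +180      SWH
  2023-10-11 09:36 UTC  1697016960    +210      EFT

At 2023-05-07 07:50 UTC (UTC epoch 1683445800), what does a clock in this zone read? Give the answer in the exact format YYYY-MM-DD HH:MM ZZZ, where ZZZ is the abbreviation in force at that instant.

2023-05-07 11:20 EFT

Query: 2023-05-07 07:50 UTC
Rule 1/3 (EFT, +03:30): 2022-11-02 15:34 UTC ≤ query < 2023-05-07 08:04 UTC
7·60 + 50 + 210 = 680 min
680 = 0·1440 + 680; 680 = 11·60 + 20 → 11:20, same day
→ 2023-05-07 11:20 EFT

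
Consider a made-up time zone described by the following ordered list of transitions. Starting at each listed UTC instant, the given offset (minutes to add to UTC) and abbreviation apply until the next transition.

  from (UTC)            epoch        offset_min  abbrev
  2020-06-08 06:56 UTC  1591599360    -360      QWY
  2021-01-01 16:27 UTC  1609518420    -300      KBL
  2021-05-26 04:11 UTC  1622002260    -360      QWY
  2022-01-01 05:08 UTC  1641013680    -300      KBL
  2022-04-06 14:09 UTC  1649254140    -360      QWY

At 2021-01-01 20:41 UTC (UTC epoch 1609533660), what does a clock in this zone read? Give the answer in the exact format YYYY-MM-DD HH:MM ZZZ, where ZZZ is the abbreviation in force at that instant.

Query: 2021-01-01 20:41 UTC
Rule 2/5 (KBL, -05:00): 2021-01-01 16:27 UTC ≤ query < 2021-05-26 04:11 UTC
20·60 + 41 - 300 = 941 min
941 = 0·1440 + 941; 941 = 15·60 + 41 → 15:41, same day
→ 2021-01-01 15:41 KBL

2021-01-01 15:41 KBL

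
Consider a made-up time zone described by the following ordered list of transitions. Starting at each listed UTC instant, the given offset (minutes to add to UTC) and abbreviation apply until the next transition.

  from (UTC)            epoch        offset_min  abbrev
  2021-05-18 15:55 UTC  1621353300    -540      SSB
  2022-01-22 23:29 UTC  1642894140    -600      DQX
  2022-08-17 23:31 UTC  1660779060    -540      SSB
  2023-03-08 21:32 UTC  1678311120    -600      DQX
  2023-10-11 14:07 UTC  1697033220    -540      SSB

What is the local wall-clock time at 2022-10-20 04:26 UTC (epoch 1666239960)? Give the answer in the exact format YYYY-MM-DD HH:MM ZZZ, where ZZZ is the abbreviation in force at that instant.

2022-10-19 19:26 SSB

Query: 2022-10-20 04:26 UTC
Rule 3/5 (SSB, -09:00): 2022-08-17 23:31 UTC ≤ query < 2023-03-08 21:32 UTC
4·60 + 26 - 540 = -274 min
-274 = -1·1440 + 1166; 1166 = 19·60 + 26 → 19:26, 2022-10-20 - 1 day = 2022-10-19
→ 2022-10-19 19:26 SSB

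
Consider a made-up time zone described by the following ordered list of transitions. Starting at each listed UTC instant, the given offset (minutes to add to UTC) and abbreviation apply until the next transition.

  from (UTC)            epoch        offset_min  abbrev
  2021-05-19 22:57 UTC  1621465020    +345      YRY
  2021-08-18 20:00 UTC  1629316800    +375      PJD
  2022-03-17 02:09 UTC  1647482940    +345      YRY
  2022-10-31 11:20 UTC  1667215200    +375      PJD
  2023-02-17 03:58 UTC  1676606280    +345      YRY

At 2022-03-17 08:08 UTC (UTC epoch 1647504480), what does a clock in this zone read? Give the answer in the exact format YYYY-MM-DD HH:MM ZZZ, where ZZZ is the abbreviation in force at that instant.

2022-03-17 13:53 YRY

Query: 2022-03-17 08:08 UTC
Rule 3/5 (YRY, +05:45): 2022-03-17 02:09 UTC ≤ query < 2022-10-31 11:20 UTC
8·60 + 8 + 345 = 833 min
833 = 0·1440 + 833; 833 = 13·60 + 53 → 13:53, same day
→ 2022-03-17 13:53 YRY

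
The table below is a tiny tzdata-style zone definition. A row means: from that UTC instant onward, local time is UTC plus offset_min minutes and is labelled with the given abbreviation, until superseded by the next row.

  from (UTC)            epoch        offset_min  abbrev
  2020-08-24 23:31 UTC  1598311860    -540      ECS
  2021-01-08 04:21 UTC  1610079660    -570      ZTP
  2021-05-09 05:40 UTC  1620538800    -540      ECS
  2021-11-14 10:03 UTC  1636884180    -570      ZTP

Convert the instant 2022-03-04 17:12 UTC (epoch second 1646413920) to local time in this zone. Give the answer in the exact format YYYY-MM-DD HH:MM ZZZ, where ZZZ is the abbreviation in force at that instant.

2022-03-04 07:42 ZTP

Query: 2022-03-04 17:12 UTC
Rule 4/4 (ZTP, -09:30): 2021-11-14 10:03 UTC ≤ query < +∞
17·60 + 12 - 570 = 462 min
462 = 0·1440 + 462; 462 = 7·60 + 42 → 07:42, same day
→ 2022-03-04 07:42 ZTP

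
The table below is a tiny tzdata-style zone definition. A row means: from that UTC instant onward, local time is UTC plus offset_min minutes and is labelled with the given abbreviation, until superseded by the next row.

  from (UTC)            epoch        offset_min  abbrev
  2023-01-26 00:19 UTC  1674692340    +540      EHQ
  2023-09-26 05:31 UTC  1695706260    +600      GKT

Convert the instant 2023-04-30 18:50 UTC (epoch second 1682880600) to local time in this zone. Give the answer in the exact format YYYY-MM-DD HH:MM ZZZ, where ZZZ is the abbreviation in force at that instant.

2023-05-01 03:50 EHQ

Query: 2023-04-30 18:50 UTC
Rule 1/2 (EHQ, +09:00): 2023-01-26 00:19 UTC ≤ query < 2023-09-26 05:31 UTC
18·60 + 50 + 540 = 1670 min
1670 = 1·1440 + 230; 230 = 3·60 + 50 → 03:50, 2023-04-30 + 1 day = 2023-05-01
→ 2023-05-01 03:50 EHQ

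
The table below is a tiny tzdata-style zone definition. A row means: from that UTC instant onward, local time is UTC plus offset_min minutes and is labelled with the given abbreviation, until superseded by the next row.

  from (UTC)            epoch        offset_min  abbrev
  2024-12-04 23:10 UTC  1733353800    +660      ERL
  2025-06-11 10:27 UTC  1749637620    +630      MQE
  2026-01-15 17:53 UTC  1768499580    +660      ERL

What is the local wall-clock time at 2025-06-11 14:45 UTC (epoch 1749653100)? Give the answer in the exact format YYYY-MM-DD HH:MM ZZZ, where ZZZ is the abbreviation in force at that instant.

2025-06-12 01:15 MQE

Query: 2025-06-11 14:45 UTC
Rule 2/3 (MQE, +10:30): 2025-06-11 10:27 UTC ≤ query < 2026-01-15 17:53 UTC
14·60 + 45 + 630 = 1515 min
1515 = 1·1440 + 75; 75 = 1·60 + 15 → 01:15, 2025-06-11 + 1 day = 2025-06-12
→ 2025-06-12 01:15 MQE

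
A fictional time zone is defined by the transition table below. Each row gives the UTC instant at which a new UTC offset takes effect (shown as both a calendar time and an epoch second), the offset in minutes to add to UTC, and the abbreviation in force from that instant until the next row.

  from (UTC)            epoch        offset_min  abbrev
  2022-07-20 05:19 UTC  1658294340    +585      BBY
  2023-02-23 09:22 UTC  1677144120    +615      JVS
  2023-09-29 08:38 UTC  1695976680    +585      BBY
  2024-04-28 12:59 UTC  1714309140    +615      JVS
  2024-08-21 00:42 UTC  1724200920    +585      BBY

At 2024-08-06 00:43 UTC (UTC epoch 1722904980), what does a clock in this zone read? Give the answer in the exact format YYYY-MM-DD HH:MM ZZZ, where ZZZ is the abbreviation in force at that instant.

Query: 2024-08-06 00:43 UTC
Rule 4/5 (JVS, +10:15): 2024-04-28 12:59 UTC ≤ query < 2024-08-21 00:42 UTC
0·60 + 43 + 615 = 658 min
658 = 0·1440 + 658; 658 = 10·60 + 58 → 10:58, same day
→ 2024-08-06 10:58 JVS

2024-08-06 10:58 JVS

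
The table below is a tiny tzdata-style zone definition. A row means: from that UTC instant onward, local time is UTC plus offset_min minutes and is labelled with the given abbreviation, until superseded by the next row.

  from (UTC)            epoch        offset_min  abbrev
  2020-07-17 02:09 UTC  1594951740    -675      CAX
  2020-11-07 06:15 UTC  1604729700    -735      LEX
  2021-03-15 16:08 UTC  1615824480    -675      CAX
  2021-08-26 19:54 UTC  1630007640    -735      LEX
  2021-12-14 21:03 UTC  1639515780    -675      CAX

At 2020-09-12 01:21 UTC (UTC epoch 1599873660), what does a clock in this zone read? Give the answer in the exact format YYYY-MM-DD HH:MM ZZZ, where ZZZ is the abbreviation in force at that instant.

Query: 2020-09-12 01:21 UTC
Rule 1/5 (CAX, -11:15): 2020-07-17 02:09 UTC ≤ query < 2020-11-07 06:15 UTC
1·60 + 21 - 675 = -594 min
-594 = -1·1440 + 846; 846 = 14·60 + 6 → 14:06, 2020-09-12 - 1 day = 2020-09-11
→ 2020-09-11 14:06 CAX

2020-09-11 14:06 CAX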